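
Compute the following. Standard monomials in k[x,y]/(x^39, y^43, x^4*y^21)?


k[x,y]/I, I = (x^39, y^43, x^4*y^21)
Rect: 39x43=1677. Corner: (39-4)x(43-21)=770.
dim = 1677-770 = 907


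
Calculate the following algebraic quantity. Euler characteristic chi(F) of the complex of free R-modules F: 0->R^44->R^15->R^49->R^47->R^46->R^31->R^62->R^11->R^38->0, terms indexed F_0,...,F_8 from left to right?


chi = sum (-1)^i * rank:
(-1)^0*44=44
(-1)^1*15=-15
(-1)^2*49=49
(-1)^3*47=-47
(-1)^4*46=46
(-1)^5*31=-31
(-1)^6*62=62
(-1)^7*11=-11
(-1)^8*38=38
chi=135


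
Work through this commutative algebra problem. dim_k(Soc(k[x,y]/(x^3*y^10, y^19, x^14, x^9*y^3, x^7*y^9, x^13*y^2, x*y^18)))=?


Socle = ann(m) = span of standard monomials u with x*u, y*u in I (staircase corners).
Minimal generators: x^14, x^13*y^2, x^9*y^3, x^7*y^9, x^3*y^10, x*y^18, y^19
Corners: y^18, x^2y^17, x^6y^9, x^8y^8, x^12y^2, x^13y
Socle dim=6


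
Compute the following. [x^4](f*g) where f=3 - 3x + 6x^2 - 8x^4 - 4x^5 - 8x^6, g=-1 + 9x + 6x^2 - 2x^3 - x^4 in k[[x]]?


[x^4] = sum a_i*b_j, i+j=4
  3*-1=-3
  -3*-2=6
  6*6=36
  -8*-1=8
Sum=47


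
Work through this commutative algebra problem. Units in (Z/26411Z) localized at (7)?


Local ring = Z/2401Z.
phi(2401) = 7^3*(7-1) = 2058


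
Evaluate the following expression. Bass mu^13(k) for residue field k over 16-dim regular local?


C(n,i)=C(16,13)=560


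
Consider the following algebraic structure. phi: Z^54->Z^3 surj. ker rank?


rank(ker) = 54-3 = 51


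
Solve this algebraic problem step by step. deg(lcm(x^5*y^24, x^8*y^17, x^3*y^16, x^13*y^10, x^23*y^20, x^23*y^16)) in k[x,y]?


lcm = componentwise max:
x: max(5,8,3,13,23,23)=23
y: max(24,17,16,10,20,16)=24
Total=23+24=47


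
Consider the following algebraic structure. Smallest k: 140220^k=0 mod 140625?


140220^k mod 140625:
k=1: 140220
k=2: 23400
k=3: 85500
k=4: 106875
k=5: 28125
k=6: 0
First zero at k = 6


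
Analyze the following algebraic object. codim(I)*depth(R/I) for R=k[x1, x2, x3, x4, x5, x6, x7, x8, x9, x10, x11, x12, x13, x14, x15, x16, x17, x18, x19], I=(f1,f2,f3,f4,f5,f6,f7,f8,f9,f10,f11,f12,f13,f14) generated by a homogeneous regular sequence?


codim=14, depth=dim(R/I)=19-14=5
Product=14*5=70


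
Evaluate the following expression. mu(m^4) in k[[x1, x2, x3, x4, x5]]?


C(n+d-1,d)=C(8,4)=70


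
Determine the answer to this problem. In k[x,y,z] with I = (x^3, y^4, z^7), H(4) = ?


Need i<3, j<4, k<7 with i+j+k=4.
For each i, j ranges over max(0,4-i-6)..min(3,4-i):
  i=0: j in [0,3] -> 4
  i=1: j in [0,3] -> 4
  i=2: j in [0,2] -> 3
H(4) = 4+4+3 = 11


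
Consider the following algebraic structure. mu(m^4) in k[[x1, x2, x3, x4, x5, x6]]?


C(n+d-1,d)=C(9,4)=126


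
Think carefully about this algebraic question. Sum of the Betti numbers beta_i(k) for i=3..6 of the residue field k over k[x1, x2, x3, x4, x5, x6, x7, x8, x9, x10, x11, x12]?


Koszul resolution: beta_i(k)=C(n,i), n=12
C(12,3)=220, C(12,4)=495, C(12,5)=792, C(12,6)=924
Sum=2431


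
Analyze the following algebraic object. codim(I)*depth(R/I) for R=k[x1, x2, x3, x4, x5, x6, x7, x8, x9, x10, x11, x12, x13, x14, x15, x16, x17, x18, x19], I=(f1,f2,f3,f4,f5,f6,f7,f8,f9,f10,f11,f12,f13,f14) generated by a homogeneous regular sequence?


codim=14, depth=dim(R/I)=19-14=5
Product=14*5=70


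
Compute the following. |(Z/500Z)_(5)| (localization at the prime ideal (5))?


5-primary part: 500=5^3*4
Size=5^3=125


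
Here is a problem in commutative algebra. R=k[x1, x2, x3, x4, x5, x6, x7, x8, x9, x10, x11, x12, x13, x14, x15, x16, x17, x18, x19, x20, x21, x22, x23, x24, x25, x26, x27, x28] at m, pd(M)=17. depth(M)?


pd+depth=depth(R)=28
depth=28-17=11


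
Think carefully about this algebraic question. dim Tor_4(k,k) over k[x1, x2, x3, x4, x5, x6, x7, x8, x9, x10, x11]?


Koszul: C(n,i)=C(11,4)=330


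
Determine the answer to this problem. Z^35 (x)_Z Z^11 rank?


rank(M(x)N) = rank(M)*rank(N)
35*11 = 385


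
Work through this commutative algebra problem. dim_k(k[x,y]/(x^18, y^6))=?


Basis: x^i*y^j, i<18, j<6
18*6=108


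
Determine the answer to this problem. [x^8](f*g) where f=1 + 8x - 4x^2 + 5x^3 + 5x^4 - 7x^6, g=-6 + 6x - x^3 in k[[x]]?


[x^8] = sum a_i*b_j, i+j=8
Sum=0


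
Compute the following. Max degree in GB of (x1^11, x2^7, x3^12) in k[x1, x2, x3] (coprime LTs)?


Pure powers, coprime LTs => already GB.
Degrees: 11, 7, 12
Max=12


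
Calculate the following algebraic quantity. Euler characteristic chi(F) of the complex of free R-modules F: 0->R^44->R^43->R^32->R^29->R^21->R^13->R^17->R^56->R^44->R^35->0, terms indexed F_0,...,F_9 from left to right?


chi = sum (-1)^i * rank:
(-1)^0*44=44
(-1)^1*43=-43
(-1)^2*32=32
(-1)^3*29=-29
(-1)^4*21=21
(-1)^5*13=-13
(-1)^6*17=17
(-1)^7*56=-56
(-1)^8*44=44
(-1)^9*35=-35
chi=-18


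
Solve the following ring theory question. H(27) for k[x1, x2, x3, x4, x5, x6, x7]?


C(d+n-1,n-1)=C(33,6)=1107568


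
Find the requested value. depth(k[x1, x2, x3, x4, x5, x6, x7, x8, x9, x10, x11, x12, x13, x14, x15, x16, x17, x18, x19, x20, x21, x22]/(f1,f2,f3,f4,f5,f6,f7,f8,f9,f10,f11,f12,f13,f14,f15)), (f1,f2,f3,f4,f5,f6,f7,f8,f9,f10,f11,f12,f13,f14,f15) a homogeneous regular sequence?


depth(R)=22
depth(R/I)=22-15=7


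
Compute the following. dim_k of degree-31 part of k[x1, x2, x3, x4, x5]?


C(d+n-1,n-1)=C(35,4)=52360


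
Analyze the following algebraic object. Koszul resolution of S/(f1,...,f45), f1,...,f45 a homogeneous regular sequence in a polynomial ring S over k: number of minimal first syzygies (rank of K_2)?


Regular sequence => Koszul complex is the minimal free resolution.
Syz_1 minimally generated by Koszul relations f_i*e_j - f_j*e_i (i<j): mu(Syz_1) = beta_2 = C(m,2) = m(m-1)/2
m=45
45*44/2 = 990


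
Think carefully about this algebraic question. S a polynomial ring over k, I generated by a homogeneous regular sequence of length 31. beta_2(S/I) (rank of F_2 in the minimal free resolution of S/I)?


Regular sequence => Koszul complex is the minimal free resolution.
Syz_1 minimally generated by Koszul relations f_i*e_j - f_j*e_i (i<j): mu(Syz_1) = beta_2 = C(m,2) = m(m-1)/2
m=31
31*30/2 = 465


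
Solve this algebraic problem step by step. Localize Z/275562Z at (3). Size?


3-primary part: 275562=3^9*14
Size=3^9=19683


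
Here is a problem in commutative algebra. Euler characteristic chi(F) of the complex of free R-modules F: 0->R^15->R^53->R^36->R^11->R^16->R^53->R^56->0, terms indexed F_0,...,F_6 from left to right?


chi = sum (-1)^i * rank:
(-1)^0*15=15
(-1)^1*53=-53
(-1)^2*36=36
(-1)^3*11=-11
(-1)^4*16=16
(-1)^5*53=-53
(-1)^6*56=56
chi=6


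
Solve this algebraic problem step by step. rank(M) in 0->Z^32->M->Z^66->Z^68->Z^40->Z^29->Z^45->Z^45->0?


Alt sum=0:
(-1)^0*32 + (-1)^1*? + (-1)^2*66 + (-1)^3*68 + (-1)^4*40 + (-1)^5*29 + (-1)^6*45 + (-1)^7*45=0
rank(M)=41


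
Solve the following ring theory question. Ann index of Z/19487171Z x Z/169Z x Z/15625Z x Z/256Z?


Exponent = lcm of the cyclic orders; pairwise coprime => product.
11^7*13^2*5^6*2^8=19487171*169*15625*256=13173327596000000


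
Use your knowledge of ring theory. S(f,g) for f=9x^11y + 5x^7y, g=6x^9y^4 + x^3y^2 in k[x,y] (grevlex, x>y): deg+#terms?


LT(f)=9x^11y, LT(g)=6x^9y^4
lcm(LM)=x^11y^4
S(f,g) (scaled by 54 to clear denominators) = 6y^3*f - 9x^2*g = 30x^7y^4 - 9x^5y^2
2 terms, deg 11.
11+2=13


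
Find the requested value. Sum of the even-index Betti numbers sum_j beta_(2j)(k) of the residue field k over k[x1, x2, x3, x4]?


Koszul resolution: beta_i(k)=C(n,i), n=4
sum_even C(4,i) = 2^(n-1) = 2^3 = 8


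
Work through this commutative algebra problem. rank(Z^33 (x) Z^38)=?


rank(M(x)N) = rank(M)*rank(N)
33*38 = 1254


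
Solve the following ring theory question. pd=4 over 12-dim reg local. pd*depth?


pd+depth=12
depth=12-4=8
pd*depth=4*8=32


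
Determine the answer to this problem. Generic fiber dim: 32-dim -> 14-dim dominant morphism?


dim(fiber)=dim(X)-dim(Y)=32-14=18


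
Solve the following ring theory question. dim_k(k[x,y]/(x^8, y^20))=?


Basis: x^i*y^j, i<8, j<20
8*20=160


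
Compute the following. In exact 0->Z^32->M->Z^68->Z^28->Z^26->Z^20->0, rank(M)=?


Alt sum=0:
(-1)^0*32 + (-1)^1*? + (-1)^2*68 + (-1)^3*28 + (-1)^4*26 + (-1)^5*20=0
rank(M)=78


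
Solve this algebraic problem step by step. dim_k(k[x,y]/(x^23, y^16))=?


Basis: x^i*y^j, i<23, j<16
23*16=368


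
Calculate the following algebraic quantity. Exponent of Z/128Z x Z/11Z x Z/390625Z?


Exponent = lcm of the cyclic orders; pairwise coprime => product.
2^7*11^1*5^8=128*11*390625=550000000


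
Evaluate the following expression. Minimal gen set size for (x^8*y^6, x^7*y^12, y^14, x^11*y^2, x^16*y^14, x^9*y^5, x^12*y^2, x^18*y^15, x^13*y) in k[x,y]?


Remove redundant (divisible by others).
x^16*y^14 redundant.
x^18*y^15 redundant.
x^12*y^2 redundant.
Min: x^13*y, x^11*y^2, x^9*y^5, x^8*y^6, x^7*y^12, y^14
Count=6


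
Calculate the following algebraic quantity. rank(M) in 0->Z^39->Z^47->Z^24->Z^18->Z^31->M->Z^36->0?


Alt sum=0:
(-1)^0*39 + (-1)^1*47 + (-1)^2*24 + (-1)^3*18 + (-1)^4*31 + (-1)^5*? + (-1)^6*36=0
rank(M)=65


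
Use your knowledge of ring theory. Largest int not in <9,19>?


gcd(9,19)=1 => F=ab-a-b=9*19-9-19=171-28=143


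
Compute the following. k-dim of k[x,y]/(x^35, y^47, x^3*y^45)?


k[x,y]/I, I = (x^35, y^47, x^3*y^45)
Rect: 35x47=1645. Corner: (35-3)x(47-45)=64.
dim = 1645-64 = 1581


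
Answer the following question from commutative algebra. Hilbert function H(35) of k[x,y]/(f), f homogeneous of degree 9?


H(t)=d for t>=d-1.
d=9, t=35
H(35)=9


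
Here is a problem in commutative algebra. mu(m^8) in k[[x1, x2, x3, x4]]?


C(n+d-1,d)=C(11,8)=165


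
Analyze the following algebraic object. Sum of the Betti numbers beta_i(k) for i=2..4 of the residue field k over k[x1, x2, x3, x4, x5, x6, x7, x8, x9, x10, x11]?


Koszul resolution: beta_i(k)=C(n,i), n=11
C(11,2)=55, C(11,3)=165, C(11,4)=330
Sum=550


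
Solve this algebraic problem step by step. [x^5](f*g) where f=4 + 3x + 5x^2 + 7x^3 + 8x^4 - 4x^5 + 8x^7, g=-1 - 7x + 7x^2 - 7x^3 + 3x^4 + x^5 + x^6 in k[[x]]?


[x^5] = sum a_i*b_j, i+j=5
  4*1=4
  3*3=9
  5*-7=-35
  7*7=49
  8*-7=-56
  -4*-1=4
Sum=-25


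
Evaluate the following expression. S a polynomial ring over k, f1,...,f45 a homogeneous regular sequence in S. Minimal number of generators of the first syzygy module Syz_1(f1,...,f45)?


Regular sequence => Koszul complex is the minimal free resolution.
Syz_1 minimally generated by Koszul relations f_i*e_j - f_j*e_i (i<j): mu(Syz_1) = beta_2 = C(m,2) = m(m-1)/2
m=45
45*44/2 = 990


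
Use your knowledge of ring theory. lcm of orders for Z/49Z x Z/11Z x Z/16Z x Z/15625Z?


Exponent = lcm of the cyclic orders; pairwise coprime => product.
7^2*11^1*2^4*5^6=49*11*16*15625=134750000


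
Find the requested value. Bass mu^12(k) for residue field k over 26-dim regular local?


C(n,i)=C(26,12)=9657700


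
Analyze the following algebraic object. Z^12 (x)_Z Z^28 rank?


rank(M(x)N) = rank(M)*rank(N)
12*28 = 336


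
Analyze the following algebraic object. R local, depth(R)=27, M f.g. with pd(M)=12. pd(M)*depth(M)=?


pd+depth=27
depth=27-12=15
pd*depth=12*15=180


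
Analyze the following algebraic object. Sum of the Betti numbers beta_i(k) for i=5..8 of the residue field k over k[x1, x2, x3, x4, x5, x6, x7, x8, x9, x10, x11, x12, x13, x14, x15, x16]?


Koszul resolution: beta_i(k)=C(n,i), n=16
C(16,5)=4368, C(16,6)=8008, C(16,7)=11440, C(16,8)=12870
Sum=36686


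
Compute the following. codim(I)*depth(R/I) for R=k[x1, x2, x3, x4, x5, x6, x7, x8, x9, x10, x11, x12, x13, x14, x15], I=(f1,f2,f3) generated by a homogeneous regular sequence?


codim=3, depth=dim(R/I)=15-3=12
Product=3*12=36


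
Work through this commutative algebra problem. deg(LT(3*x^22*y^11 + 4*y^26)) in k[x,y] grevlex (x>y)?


LT: 3*x^22*y^11
deg_x=22, deg_y=11
Total=22+11=33


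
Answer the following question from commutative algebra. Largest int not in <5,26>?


gcd(5,26)=1 => F=ab-a-b=5*26-5-26=130-31=99


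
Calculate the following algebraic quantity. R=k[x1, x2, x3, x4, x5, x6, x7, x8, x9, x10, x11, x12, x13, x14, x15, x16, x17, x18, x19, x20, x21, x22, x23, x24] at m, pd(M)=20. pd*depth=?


pd+depth=24
depth=24-20=4
pd*depth=20*4=80


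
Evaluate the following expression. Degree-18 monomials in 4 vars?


C(d+n-1,n-1)=C(21,3)=1330


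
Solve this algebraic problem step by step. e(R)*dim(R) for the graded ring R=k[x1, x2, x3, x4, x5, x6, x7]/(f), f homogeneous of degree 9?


e(R)=deg(f)=9, dim(R)=7-1=6
e*dim=9*6=54


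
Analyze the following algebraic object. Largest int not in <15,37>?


gcd(15,37)=1 => F=ab-a-b=15*37-15-37=555-52=503


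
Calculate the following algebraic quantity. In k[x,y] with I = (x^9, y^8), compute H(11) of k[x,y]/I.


k[x,y], I = (x^9, y^8), d = 11
Need i < 9 and d-i < 8.
Range: 4 <= i <= 8.
H(11) = 5


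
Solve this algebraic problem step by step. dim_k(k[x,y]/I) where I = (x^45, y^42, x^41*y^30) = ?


k[x,y]/I, I = (x^45, y^42, x^41*y^30)
Rect: 45x42=1890. Corner: (45-41)x(42-30)=48.
dim = 1890-48 = 1842


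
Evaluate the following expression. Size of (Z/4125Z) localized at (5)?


5-primary part: 4125=5^3*33
Size=5^3=125


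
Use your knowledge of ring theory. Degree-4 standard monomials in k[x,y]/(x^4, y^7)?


k[x,y], I = (x^4, y^7), d = 4
Need i < 4 and d-i < 7.
Range: 0 <= i <= 3.
H(4) = 4


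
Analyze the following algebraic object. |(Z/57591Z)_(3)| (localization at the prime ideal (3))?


3-primary part: 57591=3^6*79
Size=3^6=729


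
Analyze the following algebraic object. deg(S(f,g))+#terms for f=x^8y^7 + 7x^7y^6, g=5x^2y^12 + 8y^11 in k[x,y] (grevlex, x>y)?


LT(f)=x^8y^7, LT(g)=5x^2y^12
lcm(LM)=x^8y^12
S(f,g) (scaled by 5 to clear denominators) = 5y^5*f - x^6*g = 35x^7y^11 - 8x^6y^11
2 terms, deg 18.
18+2=20


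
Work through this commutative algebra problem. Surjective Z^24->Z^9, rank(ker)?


rank(ker) = 24-9 = 15


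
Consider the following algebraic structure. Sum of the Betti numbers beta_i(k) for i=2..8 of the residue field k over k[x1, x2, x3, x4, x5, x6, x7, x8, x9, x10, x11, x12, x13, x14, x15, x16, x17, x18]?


Koszul resolution: beta_i(k)=C(n,i), n=18
C(18,2)=153, C(18,3)=816, C(18,4)=3060, C(18,5)=8568, C(18,6)=18564, C(18,7)=31824, C(18,8)=43758
Sum=106743


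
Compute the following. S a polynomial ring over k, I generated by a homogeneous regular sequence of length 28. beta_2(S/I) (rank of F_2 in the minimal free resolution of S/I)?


Regular sequence => Koszul complex is the minimal free resolution.
Syz_1 minimally generated by Koszul relations f_i*e_j - f_j*e_i (i<j): mu(Syz_1) = beta_2 = C(m,2) = m(m-1)/2
m=28
28*27/2 = 378


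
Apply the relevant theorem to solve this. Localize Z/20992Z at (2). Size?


2-primary part: 20992=2^9*41
Size=2^9=512


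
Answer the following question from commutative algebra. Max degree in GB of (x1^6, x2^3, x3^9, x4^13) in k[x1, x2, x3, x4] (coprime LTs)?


Pure powers, coprime LTs => already GB.
Degrees: 6, 3, 9, 13
Max=13


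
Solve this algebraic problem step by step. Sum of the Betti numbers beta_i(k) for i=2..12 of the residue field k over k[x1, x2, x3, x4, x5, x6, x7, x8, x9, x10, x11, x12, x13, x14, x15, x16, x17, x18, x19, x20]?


Koszul resolution: beta_i(k)=C(n,i), n=20
C(20,2)=190, C(20,3)=1140, C(20,4)=4845, C(20,5)=15504, C(20,6)=38760, C(20,7)=77520, C(20,8)=125970, C(20,9)=167960, C(20,10)=184756, C(20,11)=167960, C(20,12)=125970
Sum=910575


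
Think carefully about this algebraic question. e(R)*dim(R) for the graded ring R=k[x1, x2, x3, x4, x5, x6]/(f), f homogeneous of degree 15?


e(R)=deg(f)=15, dim(R)=6-1=5
e*dim=15*5=75


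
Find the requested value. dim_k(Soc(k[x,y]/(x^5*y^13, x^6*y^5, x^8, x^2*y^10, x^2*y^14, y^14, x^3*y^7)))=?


Socle = ann(m) = span of standard monomials u with x*u, y*u in I (staircase corners).
Redundant generators: x^2*y^14, x^5*y^13
Minimal generators: x^8, x^6*y^5, x^3*y^7, x^2*y^10, y^14
Corners: xy^13, x^2y^9, x^5y^6, x^7y^4
Socle dim=4


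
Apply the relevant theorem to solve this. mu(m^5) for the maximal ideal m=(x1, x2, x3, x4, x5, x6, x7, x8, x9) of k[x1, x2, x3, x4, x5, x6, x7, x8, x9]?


Graded Nakayama: mu(m^d) = dim_k (m^d/m^(d+1)) = #degree-5 monomials in 9 vars
C(n+d-1,d)=C(13,5)=1287


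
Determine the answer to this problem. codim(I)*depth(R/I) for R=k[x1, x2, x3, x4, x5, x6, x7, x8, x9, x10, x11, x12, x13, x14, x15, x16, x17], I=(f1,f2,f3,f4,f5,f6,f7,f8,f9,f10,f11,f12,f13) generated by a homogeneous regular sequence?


codim=13, depth=dim(R/I)=17-13=4
Product=13*4=52


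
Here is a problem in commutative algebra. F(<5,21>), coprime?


gcd(5,21)=1 => F=ab-a-b=5*21-5-21=105-26=79


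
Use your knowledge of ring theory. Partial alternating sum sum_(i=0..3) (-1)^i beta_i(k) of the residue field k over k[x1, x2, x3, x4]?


Koszul resolution: beta_i(k)=C(n,i), n=4
sum_(i=0..p) (-1)^i C(n,i) = (-1)^p C(n-1,p)
(-1)^3*C(3,3) = (-1)^3*1 = -1


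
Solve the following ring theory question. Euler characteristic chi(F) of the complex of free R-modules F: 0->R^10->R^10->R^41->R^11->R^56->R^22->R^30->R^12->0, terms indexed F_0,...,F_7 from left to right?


chi = sum (-1)^i * rank:
(-1)^0*10=10
(-1)^1*10=-10
(-1)^2*41=41
(-1)^3*11=-11
(-1)^4*56=56
(-1)^5*22=-22
(-1)^6*30=30
(-1)^7*12=-12
chi=82


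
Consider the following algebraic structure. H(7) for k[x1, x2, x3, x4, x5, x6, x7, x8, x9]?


C(d+n-1,n-1)=C(15,8)=6435


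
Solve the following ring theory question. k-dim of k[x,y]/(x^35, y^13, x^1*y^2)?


k[x,y]/I, I = (x^35, y^13, x^1*y^2)
Rect: 35x13=455. Corner: (35-1)x(13-2)=374.
dim = 455-374 = 81


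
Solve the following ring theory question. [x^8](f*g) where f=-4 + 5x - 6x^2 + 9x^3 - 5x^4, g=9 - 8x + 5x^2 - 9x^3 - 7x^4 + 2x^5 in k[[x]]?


[x^8] = sum a_i*b_j, i+j=8
  9*2=18
  -5*-7=35
Sum=53


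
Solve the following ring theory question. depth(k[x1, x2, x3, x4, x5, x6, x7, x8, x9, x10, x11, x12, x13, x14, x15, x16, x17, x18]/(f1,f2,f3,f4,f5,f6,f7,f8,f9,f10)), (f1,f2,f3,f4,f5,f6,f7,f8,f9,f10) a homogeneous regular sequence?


depth(R)=18
depth(R/I)=18-10=8


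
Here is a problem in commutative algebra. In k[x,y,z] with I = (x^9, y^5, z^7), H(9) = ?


Need i<9, j<5, k<7 with i+j+k=9.
For each i, j ranges over max(0,9-i-6)..min(4,9-i):
  i=0: j in [3,4] -> 2
  i=1: j in [2,4] -> 3
  i=2: j in [1,4] -> 4
  i=3: j in [0,4] -> 5
  i=4: j in [0,4] -> 5
  i=5: j in [0,4] -> 5
  i=6: j in [0,3] -> 4
  i=7: j in [0,2] -> 3
  i=8: j in [0,1] -> 2
H(9) = 2+3+4+5+5+5+4+3+2 = 33


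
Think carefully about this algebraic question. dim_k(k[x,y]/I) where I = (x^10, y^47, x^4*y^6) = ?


k[x,y]/I, I = (x^10, y^47, x^4*y^6)
Rect: 10x47=470. Corner: (10-4)x(47-6)=246.
dim = 470-246 = 224


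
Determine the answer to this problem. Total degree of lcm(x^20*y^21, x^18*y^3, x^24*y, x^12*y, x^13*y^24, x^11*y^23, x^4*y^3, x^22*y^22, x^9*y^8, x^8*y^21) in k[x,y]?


lcm = componentwise max:
x: max(20,18,24,12,13,11,4,22,9,8)=24
y: max(21,3,1,1,24,23,3,22,8,21)=24
Total=24+24=48


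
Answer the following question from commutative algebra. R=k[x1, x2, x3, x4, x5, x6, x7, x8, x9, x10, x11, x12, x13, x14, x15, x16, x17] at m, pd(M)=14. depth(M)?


pd+depth=depth(R)=17
depth=17-14=3


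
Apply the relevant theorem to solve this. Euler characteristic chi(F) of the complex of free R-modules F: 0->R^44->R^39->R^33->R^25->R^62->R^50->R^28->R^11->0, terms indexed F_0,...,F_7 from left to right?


chi = sum (-1)^i * rank:
(-1)^0*44=44
(-1)^1*39=-39
(-1)^2*33=33
(-1)^3*25=-25
(-1)^4*62=62
(-1)^5*50=-50
(-1)^6*28=28
(-1)^7*11=-11
chi=42


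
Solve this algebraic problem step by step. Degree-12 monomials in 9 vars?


C(d+n-1,n-1)=C(20,8)=125970


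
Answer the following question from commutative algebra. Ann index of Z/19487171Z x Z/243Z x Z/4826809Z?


Exponent = lcm of the cyclic orders; pairwise coprime => product.
11^7*3^5*13^6=19487171*243*4826809=22856787125263377


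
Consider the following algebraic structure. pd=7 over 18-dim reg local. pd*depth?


pd+depth=18
depth=18-7=11
pd*depth=7*11=77


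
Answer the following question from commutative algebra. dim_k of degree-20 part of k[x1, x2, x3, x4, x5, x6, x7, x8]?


C(d+n-1,n-1)=C(27,7)=888030


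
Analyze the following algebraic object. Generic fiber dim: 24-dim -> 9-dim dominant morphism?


dim(fiber)=dim(X)-dim(Y)=24-9=15


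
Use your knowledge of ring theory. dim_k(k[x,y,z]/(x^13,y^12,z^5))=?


Basis: x^iy^jz^k, i<13,j<12,k<5
13*12*5=780


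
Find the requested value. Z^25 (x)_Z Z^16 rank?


rank(M(x)N) = rank(M)*rank(N)
25*16 = 400


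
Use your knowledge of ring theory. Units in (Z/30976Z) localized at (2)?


Local ring = Z/256Z.
phi(256) = 2^7*(2-1) = 128


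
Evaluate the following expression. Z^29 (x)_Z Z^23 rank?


rank(M(x)N) = rank(M)*rank(N)
29*23 = 667


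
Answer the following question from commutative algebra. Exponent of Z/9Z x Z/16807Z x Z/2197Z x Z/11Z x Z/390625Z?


Exponent = lcm of the cyclic orders; pairwise coprime => product.
3^2*7^5*13^3*11^1*5^8=9*16807*2197*11*390625=1427958172265625


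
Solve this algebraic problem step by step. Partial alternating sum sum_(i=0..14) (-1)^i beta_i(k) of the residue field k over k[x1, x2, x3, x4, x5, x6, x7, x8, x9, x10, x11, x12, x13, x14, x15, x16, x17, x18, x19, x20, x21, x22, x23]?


Koszul resolution: beta_i(k)=C(n,i), n=23
sum_(i=0..p) (-1)^i C(n,i) = (-1)^p C(n-1,p)
(-1)^14*C(22,14) = (-1)^14*319770 = 319770


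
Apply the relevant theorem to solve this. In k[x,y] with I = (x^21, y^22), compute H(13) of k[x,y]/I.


k[x,y], I = (x^21, y^22), d = 13
Need i < 21 and d-i < 22.
Range: 0 <= i <= 13.
H(13) = 14


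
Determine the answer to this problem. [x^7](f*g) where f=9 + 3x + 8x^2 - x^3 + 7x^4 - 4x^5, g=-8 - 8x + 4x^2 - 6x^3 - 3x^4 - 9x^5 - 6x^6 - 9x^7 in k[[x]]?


[x^7] = sum a_i*b_j, i+j=7
  9*-9=-81
  3*-6=-18
  8*-9=-72
  -1*-3=3
  7*-6=-42
  -4*4=-16
Sum=-226


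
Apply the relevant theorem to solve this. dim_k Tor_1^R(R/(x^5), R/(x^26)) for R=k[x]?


Tor_1(R/I,R/J)=(I cap J)/IJ=(x^26)/(x^31)
dim=31-26=min(5,26)=5


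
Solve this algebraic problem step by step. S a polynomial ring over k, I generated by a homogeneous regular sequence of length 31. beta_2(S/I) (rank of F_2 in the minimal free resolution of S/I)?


Regular sequence => Koszul complex is the minimal free resolution.
Syz_1 minimally generated by Koszul relations f_i*e_j - f_j*e_i (i<j): mu(Syz_1) = beta_2 = C(m,2) = m(m-1)/2
m=31
31*30/2 = 465


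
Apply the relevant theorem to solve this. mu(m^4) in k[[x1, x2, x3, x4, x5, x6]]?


C(n+d-1,d)=C(9,4)=126


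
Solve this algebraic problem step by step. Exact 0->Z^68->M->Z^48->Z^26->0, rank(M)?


Alt sum=0:
(-1)^0*68 + (-1)^1*? + (-1)^2*48 + (-1)^3*26=0
rank(M)=90


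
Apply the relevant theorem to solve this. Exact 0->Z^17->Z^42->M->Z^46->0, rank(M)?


Alt sum=0:
(-1)^0*17 + (-1)^1*42 + (-1)^2*? + (-1)^3*46=0
rank(M)=71


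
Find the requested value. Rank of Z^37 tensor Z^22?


rank(M(x)N) = rank(M)*rank(N)
37*22 = 814


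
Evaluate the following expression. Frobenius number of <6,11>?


gcd(6,11)=1 => F=ab-a-b=6*11-6-11=66-17=49


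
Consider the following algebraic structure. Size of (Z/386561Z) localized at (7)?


7-primary part: 386561=7^5*23
Size=7^5=16807


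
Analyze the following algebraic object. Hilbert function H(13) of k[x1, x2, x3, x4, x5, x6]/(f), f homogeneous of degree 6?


C(18,5)-C(12,5)=8568-792=7776


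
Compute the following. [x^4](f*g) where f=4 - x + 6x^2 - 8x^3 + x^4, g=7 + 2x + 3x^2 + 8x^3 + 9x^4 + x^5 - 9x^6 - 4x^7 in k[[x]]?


[x^4] = sum a_i*b_j, i+j=4
  4*9=36
  -1*8=-8
  6*3=18
  -8*2=-16
  1*7=7
Sum=37


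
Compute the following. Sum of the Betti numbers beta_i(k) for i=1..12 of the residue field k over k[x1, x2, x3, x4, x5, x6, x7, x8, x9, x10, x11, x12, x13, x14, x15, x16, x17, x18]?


Koszul resolution: beta_i(k)=C(n,i), n=18
C(18,1)=18, C(18,2)=153, C(18,3)=816, C(18,4)=3060, C(18,5)=8568, C(18,6)=18564, C(18,7)=31824, C(18,8)=43758, C(18,9)=48620, C(18,10)=43758, C(18,11)=31824, C(18,12)=18564
Sum=249527


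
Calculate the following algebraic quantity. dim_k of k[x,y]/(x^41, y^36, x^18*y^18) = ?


k[x,y]/I, I = (x^41, y^36, x^18*y^18)
Rect: 41x36=1476. Corner: (41-18)x(36-18)=414.
dim = 1476-414 = 1062


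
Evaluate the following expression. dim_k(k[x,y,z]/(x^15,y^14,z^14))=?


Basis: x^iy^jz^k, i<15,j<14,k<14
15*14*14=2940


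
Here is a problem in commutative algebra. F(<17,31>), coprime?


gcd(17,31)=1 => F=ab-a-b=17*31-17-31=527-48=479


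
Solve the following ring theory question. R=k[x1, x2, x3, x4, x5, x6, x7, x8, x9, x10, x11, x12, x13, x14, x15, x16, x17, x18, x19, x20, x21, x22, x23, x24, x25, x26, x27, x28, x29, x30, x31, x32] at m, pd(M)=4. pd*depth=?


pd+depth=32
depth=32-4=28
pd*depth=4*28=112


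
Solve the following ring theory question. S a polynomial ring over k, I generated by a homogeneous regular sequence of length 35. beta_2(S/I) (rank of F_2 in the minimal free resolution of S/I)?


Regular sequence => Koszul complex is the minimal free resolution.
Syz_1 minimally generated by Koszul relations f_i*e_j - f_j*e_i (i<j): mu(Syz_1) = beta_2 = C(m,2) = m(m-1)/2
m=35
35*34/2 = 595


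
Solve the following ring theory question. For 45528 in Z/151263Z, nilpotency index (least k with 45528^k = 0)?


45528^k mod 151263:
k=1: 45528
k=2: 41895
k=3: 120393
k=4: 86436
k=5: 0
First zero at k = 5


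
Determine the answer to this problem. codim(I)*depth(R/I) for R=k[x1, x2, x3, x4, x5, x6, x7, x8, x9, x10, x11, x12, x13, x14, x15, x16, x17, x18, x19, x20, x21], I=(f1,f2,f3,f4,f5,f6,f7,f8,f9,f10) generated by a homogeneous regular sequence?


codim=10, depth=dim(R/I)=21-10=11
Product=10*11=110


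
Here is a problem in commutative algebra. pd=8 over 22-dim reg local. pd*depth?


pd+depth=22
depth=22-8=14
pd*depth=8*14=112


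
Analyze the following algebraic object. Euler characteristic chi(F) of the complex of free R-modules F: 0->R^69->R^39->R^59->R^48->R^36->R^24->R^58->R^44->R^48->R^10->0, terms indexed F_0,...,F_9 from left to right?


chi = sum (-1)^i * rank:
(-1)^0*69=69
(-1)^1*39=-39
(-1)^2*59=59
(-1)^3*48=-48
(-1)^4*36=36
(-1)^5*24=-24
(-1)^6*58=58
(-1)^7*44=-44
(-1)^8*48=48
(-1)^9*10=-10
chi=105


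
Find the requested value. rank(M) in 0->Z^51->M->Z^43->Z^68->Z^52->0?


Alt sum=0:
(-1)^0*51 + (-1)^1*? + (-1)^2*43 + (-1)^3*68 + (-1)^4*52=0
rank(M)=78


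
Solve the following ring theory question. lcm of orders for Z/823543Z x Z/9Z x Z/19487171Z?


Exponent = lcm of the cyclic orders; pairwise coprime => product.
7^7*3^2*11^7=823543*9*19487171=144436709401677


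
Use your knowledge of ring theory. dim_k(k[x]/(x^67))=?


Basis: 1,x,...,x^66
dim=67


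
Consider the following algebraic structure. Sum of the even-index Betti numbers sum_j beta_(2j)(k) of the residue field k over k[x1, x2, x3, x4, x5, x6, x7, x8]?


Koszul resolution: beta_i(k)=C(n,i), n=8
sum_even C(8,i) = 2^(n-1) = 2^7 = 128


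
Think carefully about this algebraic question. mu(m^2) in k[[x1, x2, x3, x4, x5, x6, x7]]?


C(n+d-1,d)=C(8,2)=28


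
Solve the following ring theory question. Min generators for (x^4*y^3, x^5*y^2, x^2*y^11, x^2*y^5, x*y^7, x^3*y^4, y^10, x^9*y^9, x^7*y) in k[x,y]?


Remove redundant (divisible by others).
x^2*y^11 redundant.
x^9*y^9 redundant.
Min: x^7*y, x^5*y^2, x^4*y^3, x^3*y^4, x^2*y^5, x*y^7, y^10
Count=7


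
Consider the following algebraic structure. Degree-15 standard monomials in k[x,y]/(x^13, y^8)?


k[x,y], I = (x^13, y^8), d = 15
Need i < 13 and d-i < 8.
Range: 8 <= i <= 12.
H(15) = 5


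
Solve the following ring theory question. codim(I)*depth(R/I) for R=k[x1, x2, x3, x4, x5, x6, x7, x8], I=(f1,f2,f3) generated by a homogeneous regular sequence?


codim=3, depth=dim(R/I)=8-3=5
Product=3*5=15


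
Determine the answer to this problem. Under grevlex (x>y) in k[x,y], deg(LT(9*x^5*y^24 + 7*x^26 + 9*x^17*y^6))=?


LT: 9*x^5*y^24
deg_x=5, deg_y=24
Total=5+24=29


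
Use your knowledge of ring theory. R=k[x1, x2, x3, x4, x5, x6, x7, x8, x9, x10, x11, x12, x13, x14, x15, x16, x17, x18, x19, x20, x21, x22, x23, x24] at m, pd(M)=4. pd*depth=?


pd+depth=24
depth=24-4=20
pd*depth=4*20=80


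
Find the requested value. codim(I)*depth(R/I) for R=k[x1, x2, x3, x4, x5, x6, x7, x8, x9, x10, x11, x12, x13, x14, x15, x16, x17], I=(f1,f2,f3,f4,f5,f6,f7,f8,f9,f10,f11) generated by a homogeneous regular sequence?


codim=11, depth=dim(R/I)=17-11=6
Product=11*6=66


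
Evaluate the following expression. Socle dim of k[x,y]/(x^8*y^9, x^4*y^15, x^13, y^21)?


Socle = ann(m) = span of standard monomials u with x*u, y*u in I (staircase corners).
Minimal generators: x^13, x^8*y^9, x^4*y^15, y^21
Corners: x^3y^20, x^7y^14, x^12y^8
Socle dim=3


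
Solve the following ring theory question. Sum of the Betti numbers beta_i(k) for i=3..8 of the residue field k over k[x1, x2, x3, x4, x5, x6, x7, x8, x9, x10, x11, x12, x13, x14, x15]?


Koszul resolution: beta_i(k)=C(n,i), n=15
C(15,3)=455, C(15,4)=1365, C(15,5)=3003, C(15,6)=5005, C(15,7)=6435, C(15,8)=6435
Sum=22698


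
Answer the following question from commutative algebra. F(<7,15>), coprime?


gcd(7,15)=1 => F=ab-a-b=7*15-7-15=105-22=83


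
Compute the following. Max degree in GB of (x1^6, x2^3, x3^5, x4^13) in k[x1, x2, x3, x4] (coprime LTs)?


Pure powers, coprime LTs => already GB.
Degrees: 6, 3, 5, 13
Max=13


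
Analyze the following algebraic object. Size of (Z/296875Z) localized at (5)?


5-primary part: 296875=5^6*19
Size=5^6=15625


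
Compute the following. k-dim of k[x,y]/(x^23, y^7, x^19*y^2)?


k[x,y]/I, I = (x^23, y^7, x^19*y^2)
Rect: 23x7=161. Corner: (23-19)x(7-2)=20.
dim = 161-20 = 141


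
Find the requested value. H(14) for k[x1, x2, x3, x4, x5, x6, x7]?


C(d+n-1,n-1)=C(20,6)=38760


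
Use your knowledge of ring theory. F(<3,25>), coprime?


gcd(3,25)=1 => F=ab-a-b=3*25-3-25=75-28=47


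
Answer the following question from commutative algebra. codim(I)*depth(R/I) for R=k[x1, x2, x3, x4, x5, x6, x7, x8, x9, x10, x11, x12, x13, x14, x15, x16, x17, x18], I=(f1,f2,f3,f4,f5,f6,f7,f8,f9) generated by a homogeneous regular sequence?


codim=9, depth=dim(R/I)=18-9=9
Product=9*9=81


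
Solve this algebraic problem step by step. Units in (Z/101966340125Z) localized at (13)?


Local ring = Z/815730721Z.
phi(815730721) = 13^7*(13-1) = 752982204


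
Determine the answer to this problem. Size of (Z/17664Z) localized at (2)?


2-primary part: 17664=2^8*69
Size=2^8=256


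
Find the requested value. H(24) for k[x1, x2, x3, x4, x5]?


C(d+n-1,n-1)=C(28,4)=20475


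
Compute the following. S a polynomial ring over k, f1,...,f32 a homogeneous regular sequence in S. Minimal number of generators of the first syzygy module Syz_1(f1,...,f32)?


Regular sequence => Koszul complex is the minimal free resolution.
Syz_1 minimally generated by Koszul relations f_i*e_j - f_j*e_i (i<j): mu(Syz_1) = beta_2 = C(m,2) = m(m-1)/2
m=32
32*31/2 = 496


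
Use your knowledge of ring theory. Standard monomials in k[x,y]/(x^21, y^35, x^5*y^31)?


k[x,y]/I, I = (x^21, y^35, x^5*y^31)
Rect: 21x35=735. Corner: (21-5)x(35-31)=64.
dim = 735-64 = 671


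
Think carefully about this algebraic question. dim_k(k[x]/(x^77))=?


Basis: 1,x,...,x^76
dim=77


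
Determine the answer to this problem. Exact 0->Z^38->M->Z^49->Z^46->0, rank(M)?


Alt sum=0:
(-1)^0*38 + (-1)^1*? + (-1)^2*49 + (-1)^3*46=0
rank(M)=41


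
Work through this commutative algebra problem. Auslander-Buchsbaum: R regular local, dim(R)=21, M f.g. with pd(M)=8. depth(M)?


pd+depth=depth(R)=21
depth=21-8=13


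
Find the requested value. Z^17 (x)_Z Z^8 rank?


rank(M(x)N) = rank(M)*rank(N)
17*8 = 136


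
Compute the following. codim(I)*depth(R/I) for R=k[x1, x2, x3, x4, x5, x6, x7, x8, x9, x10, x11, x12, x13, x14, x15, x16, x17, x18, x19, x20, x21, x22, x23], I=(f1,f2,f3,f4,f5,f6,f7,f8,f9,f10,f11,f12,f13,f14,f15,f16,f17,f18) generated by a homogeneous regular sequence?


codim=18, depth=dim(R/I)=23-18=5
Product=18*5=90


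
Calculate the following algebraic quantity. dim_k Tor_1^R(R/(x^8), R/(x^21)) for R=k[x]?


Tor_1(R/I,R/J)=(I cap J)/IJ=(x^21)/(x^29)
dim=29-21=min(8,21)=8


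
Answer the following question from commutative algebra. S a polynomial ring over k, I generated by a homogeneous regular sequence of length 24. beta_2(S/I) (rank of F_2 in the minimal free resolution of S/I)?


Regular sequence => Koszul complex is the minimal free resolution.
Syz_1 minimally generated by Koszul relations f_i*e_j - f_j*e_i (i<j): mu(Syz_1) = beta_2 = C(m,2) = m(m-1)/2
m=24
24*23/2 = 276


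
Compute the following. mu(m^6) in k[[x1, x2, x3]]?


C(n+d-1,d)=C(8,6)=28


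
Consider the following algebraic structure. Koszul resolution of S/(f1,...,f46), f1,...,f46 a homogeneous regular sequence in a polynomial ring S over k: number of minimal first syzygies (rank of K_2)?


Regular sequence => Koszul complex is the minimal free resolution.
Syz_1 minimally generated by Koszul relations f_i*e_j - f_j*e_i (i<j): mu(Syz_1) = beta_2 = C(m,2) = m(m-1)/2
m=46
46*45/2 = 1035


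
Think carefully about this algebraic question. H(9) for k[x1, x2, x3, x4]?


C(d+n-1,n-1)=C(12,3)=220


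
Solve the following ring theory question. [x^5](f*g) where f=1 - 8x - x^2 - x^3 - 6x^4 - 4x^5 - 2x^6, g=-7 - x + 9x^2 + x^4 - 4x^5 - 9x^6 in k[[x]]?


[x^5] = sum a_i*b_j, i+j=5
  1*-4=-4
  -8*1=-8
  -1*9=-9
  -6*-1=6
  -4*-7=28
Sum=13


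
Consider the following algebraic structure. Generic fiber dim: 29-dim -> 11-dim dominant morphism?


dim(fiber)=dim(X)-dim(Y)=29-11=18


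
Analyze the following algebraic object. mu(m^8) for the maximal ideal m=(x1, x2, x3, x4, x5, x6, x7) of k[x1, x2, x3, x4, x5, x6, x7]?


Graded Nakayama: mu(m^d) = dim_k (m^d/m^(d+1)) = #degree-8 monomials in 7 vars
C(n+d-1,d)=C(14,8)=3003


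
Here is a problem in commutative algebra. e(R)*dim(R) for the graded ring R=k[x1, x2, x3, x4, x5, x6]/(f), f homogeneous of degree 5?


e(R)=deg(f)=5, dim(R)=6-1=5
e*dim=5*5=25


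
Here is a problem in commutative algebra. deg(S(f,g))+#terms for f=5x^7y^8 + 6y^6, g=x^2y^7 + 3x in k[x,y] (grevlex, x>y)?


LT(f)=5x^7y^8, LT(g)=x^2y^7
lcm(LM)=x^7y^8
S(f,g) (scaled by 5 to clear denominators) = 1*f - 5x^5y*g = -15x^6y + 6y^6
2 terms, deg 7.
7+2=9


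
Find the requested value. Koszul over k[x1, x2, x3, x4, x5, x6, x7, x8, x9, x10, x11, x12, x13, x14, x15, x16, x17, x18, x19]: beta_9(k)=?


C(n,i)=C(19,9)=92378


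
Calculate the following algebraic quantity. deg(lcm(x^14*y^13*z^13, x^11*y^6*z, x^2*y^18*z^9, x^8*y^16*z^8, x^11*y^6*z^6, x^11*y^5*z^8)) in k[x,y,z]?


lcm = componentwise max:
x: max(14,11,2,8,11,11)=14
y: max(13,6,18,16,6,5)=18
z: max(13,1,9,8,6,8)=13
Total=14+18+13=45


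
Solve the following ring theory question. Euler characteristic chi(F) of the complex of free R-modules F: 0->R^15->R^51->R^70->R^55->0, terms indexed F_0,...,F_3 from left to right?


chi = sum (-1)^i * rank:
(-1)^0*15=15
(-1)^1*51=-51
(-1)^2*70=70
(-1)^3*55=-55
chi=-21


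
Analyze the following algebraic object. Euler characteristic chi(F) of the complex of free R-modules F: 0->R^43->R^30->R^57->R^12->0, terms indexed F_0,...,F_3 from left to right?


chi = sum (-1)^i * rank:
(-1)^0*43=43
(-1)^1*30=-30
(-1)^2*57=57
(-1)^3*12=-12
chi=58


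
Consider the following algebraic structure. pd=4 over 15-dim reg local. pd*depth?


pd+depth=15
depth=15-4=11
pd*depth=4*11=44


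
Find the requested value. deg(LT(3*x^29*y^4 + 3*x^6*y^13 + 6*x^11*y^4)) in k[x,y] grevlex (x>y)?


LT: 3*x^29*y^4
deg_x=29, deg_y=4
Total=29+4=33


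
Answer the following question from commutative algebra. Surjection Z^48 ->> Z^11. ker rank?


rank(ker) = 48-11 = 37


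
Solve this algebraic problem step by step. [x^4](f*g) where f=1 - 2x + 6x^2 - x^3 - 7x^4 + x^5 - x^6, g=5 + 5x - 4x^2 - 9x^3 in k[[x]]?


[x^4] = sum a_i*b_j, i+j=4
  -2*-9=18
  6*-4=-24
  -1*5=-5
  -7*5=-35
Sum=-46


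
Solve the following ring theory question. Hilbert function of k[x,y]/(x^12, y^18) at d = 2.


k[x,y], I = (x^12, y^18), d = 2
Need i < 12 and d-i < 18.
Range: 0 <= i <= 2.
H(2) = 3


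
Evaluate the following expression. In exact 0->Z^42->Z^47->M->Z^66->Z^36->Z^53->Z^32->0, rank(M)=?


Alt sum=0:
(-1)^0*42 + (-1)^1*47 + (-1)^2*? + (-1)^3*66 + (-1)^4*36 + (-1)^5*53 + (-1)^6*32=0
rank(M)=56


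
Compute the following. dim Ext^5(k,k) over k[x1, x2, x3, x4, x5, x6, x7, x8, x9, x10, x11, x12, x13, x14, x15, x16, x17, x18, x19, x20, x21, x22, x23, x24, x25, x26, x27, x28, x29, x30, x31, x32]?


C(n,i)=C(32,5)=201376


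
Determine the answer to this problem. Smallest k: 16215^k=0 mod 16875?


16215^k mod 16875:
k=1: 16215
k=2: 13725
k=3: 3375
k=4: 0
First zero at k = 4


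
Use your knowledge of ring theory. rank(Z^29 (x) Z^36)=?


rank(M(x)N) = rank(M)*rank(N)
29*36 = 1044


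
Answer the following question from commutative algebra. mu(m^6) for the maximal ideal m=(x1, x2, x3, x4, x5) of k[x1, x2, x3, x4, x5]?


Graded Nakayama: mu(m^d) = dim_k (m^d/m^(d+1)) = #degree-6 monomials in 5 vars
C(n+d-1,d)=C(10,6)=210


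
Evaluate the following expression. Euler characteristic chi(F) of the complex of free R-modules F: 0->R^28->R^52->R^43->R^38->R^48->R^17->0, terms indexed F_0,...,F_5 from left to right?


chi = sum (-1)^i * rank:
(-1)^0*28=28
(-1)^1*52=-52
(-1)^2*43=43
(-1)^3*38=-38
(-1)^4*48=48
(-1)^5*17=-17
chi=12


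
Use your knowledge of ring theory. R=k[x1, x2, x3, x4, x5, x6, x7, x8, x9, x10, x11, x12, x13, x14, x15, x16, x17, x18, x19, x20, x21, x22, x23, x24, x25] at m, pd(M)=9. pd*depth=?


pd+depth=25
depth=25-9=16
pd*depth=9*16=144


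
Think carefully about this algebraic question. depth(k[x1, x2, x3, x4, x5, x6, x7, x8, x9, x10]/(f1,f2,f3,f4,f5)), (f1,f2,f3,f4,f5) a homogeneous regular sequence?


depth(R)=10
depth(R/I)=10-5=5


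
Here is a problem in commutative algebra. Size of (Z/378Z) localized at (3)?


3-primary part: 378=3^3*14
Size=3^3=27


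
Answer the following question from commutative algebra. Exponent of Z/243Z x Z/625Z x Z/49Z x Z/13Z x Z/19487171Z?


Exponent = lcm of the cyclic orders; pairwise coprime => product.
3^5*5^4*7^2*13^1*11^7=243*625*49*13*19487171=1885274178913125


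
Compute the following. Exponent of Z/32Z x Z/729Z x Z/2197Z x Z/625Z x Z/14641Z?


Exponent = lcm of the cyclic orders; pairwise coprime => product.
2^5*3^6*13^3*5^4*11^4=32*729*2197*625*14641=468984318660000


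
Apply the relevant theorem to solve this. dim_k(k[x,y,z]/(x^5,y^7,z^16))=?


Basis: x^iy^jz^k, i<5,j<7,k<16
5*7*16=560


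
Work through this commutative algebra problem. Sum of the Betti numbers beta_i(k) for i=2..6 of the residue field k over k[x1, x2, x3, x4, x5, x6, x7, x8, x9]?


Koszul resolution: beta_i(k)=C(n,i), n=9
C(9,2)=36, C(9,3)=84, C(9,4)=126, C(9,5)=126, C(9,6)=84
Sum=456


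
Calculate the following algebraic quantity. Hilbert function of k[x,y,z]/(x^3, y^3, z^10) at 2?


Need i<3, j<3, k<10 with i+j+k=2.
For each i, j ranges over max(0,2-i-9)..min(2,2-i):
  i=0: j in [0,2] -> 3
  i=1: j in [0,1] -> 2
  i=2: j in [0,0] -> 1
H(2) = 3+2+1 = 6
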